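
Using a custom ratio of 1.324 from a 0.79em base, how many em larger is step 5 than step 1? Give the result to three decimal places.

Step 1: 0.79 × 1.324 = 1.04596em
Step 5: 0.79 × 1.324⁵ = 3.21416em
Difference: 3.21416 − 1.04596 = 2.16820em

2.168em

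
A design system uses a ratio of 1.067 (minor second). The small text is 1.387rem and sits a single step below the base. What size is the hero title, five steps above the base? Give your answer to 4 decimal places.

2.0467rem

1.387 × 1.067⁶ = 1.387 × 1.47566 ≈ 2.0467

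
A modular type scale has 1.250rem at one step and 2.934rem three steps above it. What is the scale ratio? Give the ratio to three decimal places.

r³ = 2.934 / 1.250, so r = (2.934/1.250)^(1/3).
r = 2.3472^(1/3) ≈ 1.3290

1.329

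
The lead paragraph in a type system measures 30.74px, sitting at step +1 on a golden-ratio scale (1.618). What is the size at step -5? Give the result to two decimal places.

30.74 ÷ 1.618⁶ = 30.74 ÷ 17.94201 ≈ 1.713

1.71px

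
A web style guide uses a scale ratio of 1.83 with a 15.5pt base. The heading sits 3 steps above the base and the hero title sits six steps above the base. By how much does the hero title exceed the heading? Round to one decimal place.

Step 3: 15.5 × 1.83³ = 94.992pt
Step 6: 15.5 × 1.83⁶ = 582.154pt
Difference: 582.154 − 94.992 = 487.162pt

487.2pt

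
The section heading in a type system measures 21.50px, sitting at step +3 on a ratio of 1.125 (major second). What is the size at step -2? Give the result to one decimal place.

The gap is -2 − (3) = -5 steps, so the factor is 1.125^-5.
21.50 ÷ 1.125⁵ = 21.50 ÷ 1.80203 ≈ 11.931

11.9px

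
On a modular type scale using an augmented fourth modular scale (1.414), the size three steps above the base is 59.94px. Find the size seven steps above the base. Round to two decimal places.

239.62px

59.94 × 1.414⁴ = 59.94 × 3.99758 ≈ 239.615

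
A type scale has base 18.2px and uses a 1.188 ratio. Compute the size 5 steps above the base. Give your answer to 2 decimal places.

Every step multiplies by the scale ratio.
18.2 × 1.188⁵ = 18.2 × 2.36637 ≈ 43.07

43.07px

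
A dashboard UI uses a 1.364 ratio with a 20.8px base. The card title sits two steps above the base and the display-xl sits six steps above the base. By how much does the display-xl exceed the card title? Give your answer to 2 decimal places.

95.25px

Step 2: 20.8 × 1.364² = 38.6983px
Step 6: 20.8 × 1.364⁶ = 133.9521px
Difference: 133.9521 − 38.6983 = 95.2538px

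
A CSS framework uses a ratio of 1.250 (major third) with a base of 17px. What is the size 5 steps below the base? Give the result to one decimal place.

A modular type scale is a geometric sequence: sizeₙ = base × rⁿ.
17.0 ÷ 1.250⁵ = 17.0 ÷ 3.05176 ≈ 5.57

5.6px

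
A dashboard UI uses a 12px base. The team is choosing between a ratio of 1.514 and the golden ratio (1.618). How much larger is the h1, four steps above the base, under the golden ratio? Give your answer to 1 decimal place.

At 1.514: 12.0 × 1.514⁴ = 63.050px
Golden ratio: 12.0 × 1.618⁴ = 82.242px
Difference: 82.242 − 63.050 = 19.192px

19.2px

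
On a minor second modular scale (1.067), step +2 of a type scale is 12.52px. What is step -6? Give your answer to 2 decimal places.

7.45px

The gap is -6 − (2) = -8 steps, so the factor is 1.067^-8.
12.52 ÷ 1.067⁸ = 12.52 ÷ 1.68002 ≈ 7.452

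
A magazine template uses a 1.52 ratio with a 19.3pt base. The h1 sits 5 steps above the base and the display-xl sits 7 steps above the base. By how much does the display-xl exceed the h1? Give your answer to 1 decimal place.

205.2pt

Step 5: 19.3 × 1.52⁵ = 156.594pt
Step 7: 19.3 × 1.52⁷ = 361.795pt
Difference: 361.795 − 156.594 = 205.201pt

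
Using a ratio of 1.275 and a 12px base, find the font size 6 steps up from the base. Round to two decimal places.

51.55px

Each step on a modular scale multiplies by the ratio, so the size n steps from the base is base × ratioⁿ.
12.0 × 1.275⁶ = 12.0 × 4.29597 ≈ 51.55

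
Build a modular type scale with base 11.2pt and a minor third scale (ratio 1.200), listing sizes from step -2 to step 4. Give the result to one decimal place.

7.8pt, 9.3pt, 11.2pt, 13.4pt, 16.1pt, 19.4pt, 23.2pt

Step -2: 11.2 ÷ 1.200² = 7.8
Step -1: 11.2 ÷ 1.200 = 9.3
Step 0: 11.2pt
Step 1: 11.2 × 1.200 = 13.4
Step 2: 11.2 × 1.200² = 16.1
Step 3: 11.2 × 1.200³ = 19.4
Step 4: 11.2 × 1.200⁴ = 23.2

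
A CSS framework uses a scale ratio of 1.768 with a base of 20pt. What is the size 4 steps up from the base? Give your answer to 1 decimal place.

195.4pt

A modular type scale is a geometric sequence: sizeₙ = base × rⁿ.
20.0 × 1.768⁴ = 20.0 × 9.77078 ≈ 195.42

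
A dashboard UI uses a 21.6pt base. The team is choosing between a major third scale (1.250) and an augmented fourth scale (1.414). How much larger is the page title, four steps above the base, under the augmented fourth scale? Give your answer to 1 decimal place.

33.6pt

Major third: 21.6 × 1.250⁴ = 52.734pt
Augmented fourth: 21.6 × 1.414⁴ = 86.348pt
Difference: 86.348 − 52.734 = 33.614pt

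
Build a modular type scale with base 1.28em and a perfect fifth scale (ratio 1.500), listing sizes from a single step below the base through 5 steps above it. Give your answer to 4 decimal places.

Step -1: 1.28 ÷ 1.500 = 0.8533
Step 0: 1.28em
Step 1: 1.28 × 1.500 = 1.9200
Step 2: 1.28 × 1.500² = 2.8800
Step 3: 1.28 × 1.500³ = 4.3200
Step 4: 1.28 × 1.500⁴ = 6.4800
Step 5: 1.28 × 1.500⁵ = 9.7200

0.8533em, 1.2800em, 1.9200em, 2.8800em, 4.3200em, 6.4800em, 9.7200em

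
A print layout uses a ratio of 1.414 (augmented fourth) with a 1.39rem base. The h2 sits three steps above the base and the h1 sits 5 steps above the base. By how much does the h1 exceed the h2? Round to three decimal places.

Step 3: 1.39 × 1.414³ = 3.92973rem
Step 5: 1.39 × 1.414⁵ = 7.85709rem
Difference: 7.85709 − 3.92973 = 3.92736rem

3.927rem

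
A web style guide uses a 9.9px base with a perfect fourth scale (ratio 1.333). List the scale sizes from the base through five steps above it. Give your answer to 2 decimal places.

Step 0: 9.9px
Step 1: 9.9 × 1.333 = 13.20
Step 2: 9.9 × 1.333² = 17.59
Step 3: 9.9 × 1.333³ = 23.45
Step 4: 9.9 × 1.333⁴ = 31.26
Step 5: 9.9 × 1.333⁵ = 41.67

9.90px, 13.20px, 17.59px, 23.45px, 31.26px, 41.67px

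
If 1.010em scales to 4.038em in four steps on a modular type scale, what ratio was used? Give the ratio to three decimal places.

The ratio satisfies 1.010 × r⁴ = 4.038, so r = (4.038 / 1.010)^(1/4).
r = 3.9980^(1/4) ≈ 1.4140

1.414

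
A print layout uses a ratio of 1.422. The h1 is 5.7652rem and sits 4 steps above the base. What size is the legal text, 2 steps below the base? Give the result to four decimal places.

0.6973rem

5.7652 ÷ 1.422⁶ = 5.7652 ÷ 8.26794 ≈ 0.6973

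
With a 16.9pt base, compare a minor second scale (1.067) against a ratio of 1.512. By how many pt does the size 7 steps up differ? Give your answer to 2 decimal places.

278.71pt

Minor second: 16.9 × 1.067⁷ = 26.6096pt
At 1.512: 16.9 × 1.512⁷ = 305.3158pt
Difference: 305.3158 − 26.6096 = 278.7062pt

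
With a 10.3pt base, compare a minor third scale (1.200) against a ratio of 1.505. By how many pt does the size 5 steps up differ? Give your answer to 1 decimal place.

Minor third: 10.3 × 1.200⁵ = 25.630pt
At 1.505: 10.3 × 1.505⁵ = 79.528pt
Difference: 79.528 − 25.630 = 53.898pt

53.9pt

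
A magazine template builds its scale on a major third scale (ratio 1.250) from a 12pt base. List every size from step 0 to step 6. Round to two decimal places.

12.00pt, 15.00pt, 18.75pt, 23.44pt, 29.30pt, 36.62pt, 45.78pt

Step 0: 12pt
Step 1: 12.0 × 1.250 = 15.00
Step 2: 12.0 × 1.250² = 18.75
Step 3: 12.0 × 1.250³ = 23.44
Step 4: 12.0 × 1.250⁴ = 29.30
Step 5: 12.0 × 1.250⁵ = 36.62
Step 6: 12.0 × 1.250⁶ = 45.78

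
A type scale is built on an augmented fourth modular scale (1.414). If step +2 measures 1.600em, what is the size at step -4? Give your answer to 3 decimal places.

0.200em

Moving from step +2 to step -4 is 6 steps down, so divide by r⁶.
1.600 ÷ 1.414⁶ = 1.600 ÷ 7.99275 ≈ 0.200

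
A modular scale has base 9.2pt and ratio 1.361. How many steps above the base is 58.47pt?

6

1.361ⁿ = 58.47 / 9.2 = 6.3554
n = ln(6.3554) / ln(1.361) = 1.8493 / 0.3082 ≈ 6.00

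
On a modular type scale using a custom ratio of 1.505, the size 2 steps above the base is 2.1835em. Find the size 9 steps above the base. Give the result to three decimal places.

38.186em

2.1835 × 1.505⁷ = 2.1835 × 17.48862 ≈ 38.186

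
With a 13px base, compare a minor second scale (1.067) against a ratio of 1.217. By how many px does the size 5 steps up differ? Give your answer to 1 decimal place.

16.7px

Minor second: 13.0 × 1.067⁵ = 17.979px
At 1.217: 13.0 × 1.217⁵ = 34.705px
Difference: 34.705 − 17.979 = 16.726px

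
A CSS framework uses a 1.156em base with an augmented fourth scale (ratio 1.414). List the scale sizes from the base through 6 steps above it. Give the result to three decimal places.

1.156em, 1.635em, 2.311em, 3.268em, 4.621em, 6.534em, 9.240em

Step 0: 1.156em
Step 1: 1.156 × 1.414 = 1.635
Step 2: 1.156 × 1.414² = 2.311
Step 3: 1.156 × 1.414³ = 3.268
Step 4: 1.156 × 1.414⁴ = 4.621
Step 5: 1.156 × 1.414⁵ = 6.534
Step 6: 1.156 × 1.414⁶ = 9.240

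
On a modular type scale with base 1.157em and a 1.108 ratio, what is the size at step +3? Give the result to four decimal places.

1.5738em

A modular type scale is a geometric sequence: sizeₙ = base × rⁿ.
1.157 × 1.108³ = 1.157 × 1.36025 ≈ 1.5738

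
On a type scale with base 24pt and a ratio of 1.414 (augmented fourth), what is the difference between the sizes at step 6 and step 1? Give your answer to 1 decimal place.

Step 1: 24.0 × 1.414 = 33.936pt
Step 6: 24.0 × 1.414⁶ = 191.826pt
Difference: 191.826 − 33.936 = 157.890pt

157.9pt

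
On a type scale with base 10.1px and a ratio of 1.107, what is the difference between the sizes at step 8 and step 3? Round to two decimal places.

Step 3: 10.1 × 1.107³ = 13.7014px
Step 8: 10.1 × 1.107⁸ = 22.7773px
Difference: 22.7773 − 13.7014 = 9.0759px

9.08px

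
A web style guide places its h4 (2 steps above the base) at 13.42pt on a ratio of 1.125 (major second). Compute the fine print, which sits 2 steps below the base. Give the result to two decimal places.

8.38pt

Moving from step +2 to step -2 is 4 steps down, so divide by r⁴.
13.42 ÷ 1.125⁴ = 13.42 ÷ 1.60181 ≈ 8.378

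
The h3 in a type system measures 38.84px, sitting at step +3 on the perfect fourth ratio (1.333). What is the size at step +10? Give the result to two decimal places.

38.84 × 1.333⁷ = 38.84 × 7.47844 ≈ 290.463

290.46px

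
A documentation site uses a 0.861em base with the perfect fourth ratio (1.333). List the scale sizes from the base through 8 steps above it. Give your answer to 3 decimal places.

Step 0: 0.861em
Step 1: 0.861 × 1.333 = 1.148
Step 2: 0.861 × 1.333² = 1.530
Step 3: 0.861 × 1.333³ = 2.039
Step 4: 0.861 × 1.333⁴ = 2.718
Step 5: 0.861 × 1.333⁵ = 3.624
Step 6: 0.861 × 1.333⁶ = 4.830
Step 7: 0.861 × 1.333⁷ = 6.439
Step 8: 0.861 × 1.333⁸ = 8.583

0.861em, 1.148em, 1.530em, 2.039em, 2.718em, 3.624em, 4.830em, 6.439em, 8.583em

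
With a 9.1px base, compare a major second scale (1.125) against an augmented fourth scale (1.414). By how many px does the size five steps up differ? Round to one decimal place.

35.0px

Major second: 9.1 × 1.125⁵ = 16.398px
Augmented fourth: 9.1 × 1.414⁵ = 51.439px
Difference: 51.439 − 16.398 = 35.041px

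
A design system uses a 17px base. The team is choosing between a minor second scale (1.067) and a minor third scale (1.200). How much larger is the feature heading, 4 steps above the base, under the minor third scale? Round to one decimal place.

13.2px

Minor second: 17.0 × 1.067⁴ = 22.035px
Minor third: 17.0 × 1.200⁴ = 35.251px
Difference: 35.251 − 22.035 = 13.216px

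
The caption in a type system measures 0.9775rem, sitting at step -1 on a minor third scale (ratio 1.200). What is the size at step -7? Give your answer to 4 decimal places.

0.3274rem

0.9775 ÷ 1.200⁶ = 0.9775 ÷ 2.98598 ≈ 0.3274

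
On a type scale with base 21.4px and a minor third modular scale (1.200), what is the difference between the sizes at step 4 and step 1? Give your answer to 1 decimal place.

Step 1: 21.4 × 1.200 = 25.680px
Step 4: 21.4 × 1.200⁴ = 44.375px
Difference: 44.375 − 25.680 = 18.695px

18.7px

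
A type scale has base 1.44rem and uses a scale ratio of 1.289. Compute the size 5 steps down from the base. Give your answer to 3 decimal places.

0.405rem

1.44 ÷ 1.289⁵ = 1.44 ÷ 3.55848 ≈ 0.405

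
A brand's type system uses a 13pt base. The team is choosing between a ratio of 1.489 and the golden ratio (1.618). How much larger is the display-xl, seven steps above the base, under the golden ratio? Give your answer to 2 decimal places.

At 1.489: 13.0 × 1.489⁷ = 210.9630pt
Golden ratio: 13.0 × 1.618⁷ = 377.3922pt
Difference: 377.3922 − 210.9630 = 166.4292pt

166.43pt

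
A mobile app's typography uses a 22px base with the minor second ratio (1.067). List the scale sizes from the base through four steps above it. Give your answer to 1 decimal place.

22.0px, 23.5px, 25.0px, 26.7px, 28.5px

Step 0: 22px
Step 1: 22.0 × 1.067 = 23.5
Step 2: 22.0 × 1.067² = 25.0
Step 3: 22.0 × 1.067³ = 26.7
Step 4: 22.0 × 1.067⁴ = 28.5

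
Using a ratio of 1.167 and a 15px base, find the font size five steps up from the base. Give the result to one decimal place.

32.5px

15.0 × 1.167⁵ = 15.0 × 2.16448 ≈ 32.47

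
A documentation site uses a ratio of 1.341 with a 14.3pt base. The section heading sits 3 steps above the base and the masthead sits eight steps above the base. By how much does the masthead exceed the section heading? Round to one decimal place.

Step 3: 14.3 × 1.341³ = 34.484pt
Step 8: 14.3 × 1.341⁸ = 149.543pt
Difference: 149.543 − 34.484 = 115.059pt

115.1pt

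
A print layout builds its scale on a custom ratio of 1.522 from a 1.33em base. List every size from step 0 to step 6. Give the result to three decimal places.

Step 0: 1.33em
Step 1: 1.33 × 1.522 = 2.024
Step 2: 1.33 × 1.522² = 3.081
Step 3: 1.33 × 1.522³ = 4.689
Step 4: 1.33 × 1.522⁴ = 7.137
Step 5: 1.33 × 1.522⁵ = 10.862
Step 6: 1.33 × 1.522⁶ = 16.533

1.330em, 2.024em, 3.081em, 4.689em, 7.137em, 10.862em, 16.533em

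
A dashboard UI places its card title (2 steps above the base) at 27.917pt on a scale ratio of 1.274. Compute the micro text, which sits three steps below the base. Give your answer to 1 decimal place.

8.3pt

27.917 ÷ 1.274⁵ = 27.917 ÷ 3.35619 ≈ 8.318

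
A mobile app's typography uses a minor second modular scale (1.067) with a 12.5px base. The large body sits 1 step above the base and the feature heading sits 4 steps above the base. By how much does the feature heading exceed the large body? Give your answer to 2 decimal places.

2.86px

Step 1: 12.5 × 1.067 = 13.3375px
Step 4: 12.5 × 1.067⁴ = 16.2020px
Difference: 16.2020 − 13.3375 = 2.8645px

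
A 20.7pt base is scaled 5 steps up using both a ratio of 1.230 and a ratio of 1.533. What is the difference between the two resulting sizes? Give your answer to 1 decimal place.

At 1.230: 20.7 × 1.230⁵ = 58.277pt
At 1.533: 20.7 × 1.533⁵ = 175.259pt
Difference: 175.259 − 58.277 = 116.982pt

117.0pt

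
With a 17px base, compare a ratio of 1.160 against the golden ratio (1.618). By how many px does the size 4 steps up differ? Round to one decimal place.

85.7px

At 1.160: 17.0 × 1.160⁴ = 30.781px
Golden ratio: 17.0 × 1.618⁴ = 116.510px
Difference: 116.510 − 30.781 = 85.729px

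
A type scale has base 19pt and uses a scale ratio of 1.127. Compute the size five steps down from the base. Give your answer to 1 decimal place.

10.5pt

A modular type scale is a geometric sequence: sizeₙ = base × rⁿ.
19.0 ÷ 1.127⁵ = 19.0 ÷ 1.81811 ≈ 10.45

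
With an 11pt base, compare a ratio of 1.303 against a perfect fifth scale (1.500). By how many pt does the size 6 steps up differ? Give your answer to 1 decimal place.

At 1.303: 11.0 × 1.303⁶ = 53.834pt
Perfect fifth: 11.0 × 1.500⁶ = 125.297pt
Difference: 125.297 − 53.834 = 71.463pt

71.5pt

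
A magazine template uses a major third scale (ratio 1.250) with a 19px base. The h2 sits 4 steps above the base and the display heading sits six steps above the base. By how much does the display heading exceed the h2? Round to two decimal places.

26.09px

Step 4: 19.0 × 1.250⁴ = 46.3867px
Step 6: 19.0 × 1.250⁶ = 72.4792px
Difference: 72.4792 − 46.3867 = 26.0925px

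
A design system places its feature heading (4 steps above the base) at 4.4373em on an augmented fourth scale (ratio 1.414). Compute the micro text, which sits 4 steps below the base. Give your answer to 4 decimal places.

0.2777em

Moving from step +4 to step -4 is 8 steps down, so divide by r⁸.
4.4373 ÷ 1.414⁸ = 4.4373 ÷ 15.98068 ≈ 0.2777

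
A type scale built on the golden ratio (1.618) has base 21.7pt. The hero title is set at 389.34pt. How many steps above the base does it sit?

1.618ⁿ = 389.34 / 21.7 = 17.9419
n = ln(17.9419) / ln(1.618) = 2.8871 / 0.4812 ≈ 6.00

6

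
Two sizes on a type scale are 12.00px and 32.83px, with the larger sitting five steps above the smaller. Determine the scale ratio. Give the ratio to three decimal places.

1.223

r⁵ = 32.83 / 12.00, so r = (32.83/12.00)^(1/5).
r = 2.7358^(1/5) ≈ 1.2230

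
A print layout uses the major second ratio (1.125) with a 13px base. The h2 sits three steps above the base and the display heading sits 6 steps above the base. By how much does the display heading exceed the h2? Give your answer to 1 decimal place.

7.8px

Step 3: 13.0 × 1.125³ = 18.510px
Step 6: 13.0 × 1.125⁶ = 26.355px
Difference: 26.355 − 18.510 = 7.845px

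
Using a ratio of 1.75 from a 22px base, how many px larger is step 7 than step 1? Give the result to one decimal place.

1067.3px

Step 1: 22.0 × 1.75 = 38.500px
Step 7: 22.0 × 1.75⁷ = 1105.832px
Difference: 1105.832 − 38.500 = 1067.332px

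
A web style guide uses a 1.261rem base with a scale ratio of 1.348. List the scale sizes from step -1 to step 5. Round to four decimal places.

Step -1: 1.261 ÷ 1.348 = 0.9355
Step 0: 1.261rem
Step 1: 1.261 × 1.348 = 1.6998
Step 2: 1.261 × 1.348² = 2.2914
Step 3: 1.261 × 1.348³ = 3.0888
Step 4: 1.261 × 1.348⁴ = 4.1637
Step 5: 1.261 × 1.348⁵ = 5.6126

0.9355rem, 1.2610rem, 1.6998rem, 2.2914rem, 3.0888rem, 4.1637rem, 5.6126rem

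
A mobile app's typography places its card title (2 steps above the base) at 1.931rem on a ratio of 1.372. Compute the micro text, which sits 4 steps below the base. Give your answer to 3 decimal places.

0.290rem

The gap is -4 − (2) = -6 steps, so the factor is 1.372^-6.
1.931 ÷ 1.372⁶ = 1.931 ÷ 6.66998 ≈ 0.290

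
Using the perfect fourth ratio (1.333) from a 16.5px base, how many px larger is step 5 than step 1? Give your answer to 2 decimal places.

Step 1: 16.5 × 1.333 = 21.9945px
Step 5: 16.5 × 1.333⁵ = 69.4440px
Difference: 69.4440 − 21.9945 = 47.4495px

47.45px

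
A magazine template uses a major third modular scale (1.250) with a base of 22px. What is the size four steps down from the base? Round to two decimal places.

A modular type scale is a geometric sequence: sizeₙ = base × rⁿ.
22.0 ÷ 1.250⁴ = 22.0 ÷ 2.44141 ≈ 9.01

9.01px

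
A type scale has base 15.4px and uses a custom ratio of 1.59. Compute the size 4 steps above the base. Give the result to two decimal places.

98.43px

15.4 × 1.59⁴ = 15.4 × 6.39129 ≈ 98.43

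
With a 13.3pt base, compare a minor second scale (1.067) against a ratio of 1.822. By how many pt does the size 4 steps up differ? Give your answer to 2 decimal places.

129.33pt

Minor second: 13.3 × 1.067⁴ = 17.2389pt
At 1.822: 13.3 × 1.822⁴ = 146.5700pt
Difference: 146.5700 − 17.2389 = 129.3311pt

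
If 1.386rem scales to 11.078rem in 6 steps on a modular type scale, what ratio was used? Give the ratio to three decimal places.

r⁶ = 11.078 / 1.386, so r = (11.078/1.386)^(1/6).
r = 7.9928^(1/6) ≈ 1.4140

1.414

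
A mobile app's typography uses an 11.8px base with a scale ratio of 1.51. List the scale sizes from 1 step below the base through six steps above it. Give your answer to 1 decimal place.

7.8px, 11.8px, 17.8px, 26.9px, 40.6px, 61.3px, 92.6px, 139.9px

Step -1: 11.8 ÷ 1.51 = 7.8
Step 0: 11.8px
Step 1: 11.8 × 1.51 = 17.8
Step 2: 11.8 × 1.51² = 26.9
Step 3: 11.8 × 1.51³ = 40.6
Step 4: 11.8 × 1.51⁴ = 61.3
Step 5: 11.8 × 1.51⁵ = 92.6
Step 6: 11.8 × 1.51⁶ = 139.9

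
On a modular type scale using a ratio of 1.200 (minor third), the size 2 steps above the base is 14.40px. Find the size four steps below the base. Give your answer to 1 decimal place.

4.8px

The gap is -4 − (2) = -6 steps, so the factor is 1.200^-6.
14.40 ÷ 1.200⁶ = 14.40 ÷ 2.98598 ≈ 4.823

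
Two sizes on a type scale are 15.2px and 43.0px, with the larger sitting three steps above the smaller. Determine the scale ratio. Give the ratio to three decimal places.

r³ = 43.0 / 15.2, so r = (43.0/15.2)^(1/3).
r = 2.8289^(1/3) ≈ 1.4143

1.414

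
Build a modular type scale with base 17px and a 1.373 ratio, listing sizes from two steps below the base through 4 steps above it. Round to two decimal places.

9.02px, 12.38px, 17.00px, 23.34px, 32.05px, 44.00px, 60.41px

Step -2: 17.0 ÷ 1.373² = 9.02
Step -1: 17.0 ÷ 1.373 = 12.38
Step 0: 17px
Step 1: 17.0 × 1.373 = 23.34
Step 2: 17.0 × 1.373² = 32.05
Step 3: 17.0 × 1.373³ = 44.00
Step 4: 17.0 × 1.373⁴ = 60.41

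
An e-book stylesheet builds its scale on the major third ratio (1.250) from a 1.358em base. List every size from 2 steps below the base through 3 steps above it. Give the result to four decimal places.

Step -2: 1.358 ÷ 1.250² = 0.8691
Step -1: 1.358 ÷ 1.250 = 1.0864
Step 0: 1.358em
Step 1: 1.358 × 1.250 = 1.6975
Step 2: 1.358 × 1.250² = 2.1219
Step 3: 1.358 × 1.250³ = 2.6523

0.8691em, 1.0864em, 1.3580em, 1.6975em, 2.1219em, 2.6523em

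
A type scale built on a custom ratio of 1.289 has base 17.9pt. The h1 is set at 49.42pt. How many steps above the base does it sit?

1.289ⁿ = 49.42 / 17.9 = 2.7609
n = ln(2.7609) / ln(1.289) = 1.0156 / 0.2539 ≈ 4.00

4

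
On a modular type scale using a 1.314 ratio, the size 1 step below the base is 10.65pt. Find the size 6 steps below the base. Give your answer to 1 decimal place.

2.7pt

10.65 ÷ 1.314⁵ = 10.65 ÷ 3.91721 ≈ 2.719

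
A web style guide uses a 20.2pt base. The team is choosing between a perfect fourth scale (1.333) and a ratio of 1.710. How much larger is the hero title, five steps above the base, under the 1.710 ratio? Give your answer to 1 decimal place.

210.3pt

Perfect fourth: 20.2 × 1.333⁵ = 85.016pt
At 1.710: 20.2 × 1.710⁵ = 295.347pt
Difference: 295.347 − 85.016 = 210.331pt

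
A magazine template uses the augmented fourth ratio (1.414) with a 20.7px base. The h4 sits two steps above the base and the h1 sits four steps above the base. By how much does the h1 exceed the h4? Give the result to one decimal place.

41.4px

Step 2: 20.7 × 1.414² = 41.387px
Step 4: 20.7 × 1.414⁴ = 82.750px
Difference: 82.750 − 41.387 = 41.363px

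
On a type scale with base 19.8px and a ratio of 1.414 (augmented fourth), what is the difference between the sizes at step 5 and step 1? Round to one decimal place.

83.9px

Step 1: 19.8 × 1.414 = 27.997px
Step 5: 19.8 × 1.414⁵ = 111.921px
Difference: 111.921 − 27.997 = 83.924px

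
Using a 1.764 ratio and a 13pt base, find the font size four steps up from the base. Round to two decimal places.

125.87pt

13.0 × 1.764⁴ = 13.0 × 9.68265 ≈ 125.87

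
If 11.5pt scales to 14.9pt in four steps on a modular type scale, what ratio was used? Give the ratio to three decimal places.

The ratio satisfies 11.5 × r⁴ = 14.9, so r = (14.9 / 11.5)^(1/4).
r = 1.2957^(1/4) ≈ 1.0669

1.067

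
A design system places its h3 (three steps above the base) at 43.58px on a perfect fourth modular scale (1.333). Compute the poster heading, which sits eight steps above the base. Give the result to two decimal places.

43.58 × 1.333⁵ = 43.58 × 4.20873 ≈ 183.416

183.42px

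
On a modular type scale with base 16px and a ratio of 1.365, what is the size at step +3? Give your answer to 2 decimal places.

40.69px

16.0 × 1.365³ = 16.0 × 2.54330 ≈ 40.69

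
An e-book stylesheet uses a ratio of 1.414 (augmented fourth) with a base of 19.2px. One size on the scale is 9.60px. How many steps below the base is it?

1.414ⁿ = 19.2 / 9.60 = 2.0000
n = ln(2.0000) / ln(1.414) = 0.6931 / 0.3464 ≈ 2.00

2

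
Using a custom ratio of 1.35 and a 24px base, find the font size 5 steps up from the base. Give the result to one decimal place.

Every step multiplies by the scale ratio.
24.0 × 1.35⁵ = 24.0 × 4.48403 ≈ 107.62

107.6px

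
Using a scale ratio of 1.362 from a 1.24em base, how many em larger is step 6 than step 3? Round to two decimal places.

Step 3: 1.24 × 1.362³ = 3.1329em
Step 6: 1.24 × 1.362⁶ = 7.9156em
Difference: 7.9156 − 3.1329 = 4.7827em

4.78em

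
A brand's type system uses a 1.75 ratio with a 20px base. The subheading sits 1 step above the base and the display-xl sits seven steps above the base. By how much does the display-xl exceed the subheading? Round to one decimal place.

Step 1: 20.0 × 1.75 = 35.000px
Step 7: 20.0 × 1.75⁷ = 1005.302px
Difference: 1005.302 − 35.000 = 970.302px

970.3px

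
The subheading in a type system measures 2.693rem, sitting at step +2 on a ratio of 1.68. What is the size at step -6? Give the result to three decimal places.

0.042rem

Moving from step +2 to step -6 is 8 steps down, so divide by r⁸.
2.693 ÷ 1.68⁸ = 2.693 ÷ 63.45623 ≈ 0.042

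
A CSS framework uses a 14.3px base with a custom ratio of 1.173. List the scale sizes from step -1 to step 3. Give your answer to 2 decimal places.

12.19px, 14.30px, 16.77px, 19.68px, 23.08px

Step -1: 14.3 ÷ 1.173 = 12.19
Step 0: 14.3px
Step 1: 14.3 × 1.173 = 16.77
Step 2: 14.3 × 1.173² = 19.68
Step 3: 14.3 × 1.173³ = 23.08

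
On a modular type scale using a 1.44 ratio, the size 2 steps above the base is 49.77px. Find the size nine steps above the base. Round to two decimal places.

639.01px

Moving from step +2 to step +9 is 7 steps up, so multiply by r⁷.
49.77 × 1.44⁷ = 49.77 × 12.83918 ≈ 639.006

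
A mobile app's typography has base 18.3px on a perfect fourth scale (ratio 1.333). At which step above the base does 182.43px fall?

1.333ⁿ = 182.43 / 18.3 = 9.9689
n = ln(9.9689) / ln(1.333) = 2.2995 / 0.2874 ≈ 8.00

8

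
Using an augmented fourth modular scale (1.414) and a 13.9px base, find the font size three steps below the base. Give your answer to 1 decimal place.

Every step multiplies by the scale ratio.
13.9 ÷ 1.414³ = 13.9 ÷ 2.82715 ≈ 4.92

4.9px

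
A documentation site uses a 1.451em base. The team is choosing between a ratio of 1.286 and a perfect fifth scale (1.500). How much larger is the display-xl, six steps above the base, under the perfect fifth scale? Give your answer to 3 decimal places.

At 1.286: 1.451 × 1.286⁶ = 6.56316em
Perfect fifth: 1.451 × 1.500⁶ = 16.52780em
Difference: 16.52780 − 6.56316 = 9.96464em

9.965em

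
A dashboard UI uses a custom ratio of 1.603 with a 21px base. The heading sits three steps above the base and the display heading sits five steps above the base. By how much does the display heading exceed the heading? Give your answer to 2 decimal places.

135.77px

Step 3: 21.0 × 1.603³ = 86.5007px
Step 5: 21.0 × 1.603⁵ = 222.2731px
Difference: 222.2731 − 86.5007 = 135.7724px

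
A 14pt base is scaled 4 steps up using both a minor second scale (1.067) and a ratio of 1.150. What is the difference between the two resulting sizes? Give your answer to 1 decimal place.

6.3pt

Minor second: 14.0 × 1.067⁴ = 18.146pt
At 1.150: 14.0 × 1.150⁴ = 24.486pt
Difference: 24.486 − 18.146 = 6.340pt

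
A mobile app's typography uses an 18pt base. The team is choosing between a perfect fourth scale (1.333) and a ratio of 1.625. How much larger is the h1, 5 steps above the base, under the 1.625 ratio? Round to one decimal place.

128.2pt

Perfect fourth: 18.0 × 1.333⁵ = 75.757pt
At 1.625: 18.0 × 1.625⁵ = 203.957pt
Difference: 203.957 − 75.757 = 128.200pt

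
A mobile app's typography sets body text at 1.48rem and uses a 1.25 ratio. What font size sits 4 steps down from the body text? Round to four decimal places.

A modular type scale is a geometric sequence: sizeₙ = base × rⁿ.
1.48 ÷ 1.25⁴ = 1.48 ÷ 2.44141 ≈ 0.6062

0.6062rem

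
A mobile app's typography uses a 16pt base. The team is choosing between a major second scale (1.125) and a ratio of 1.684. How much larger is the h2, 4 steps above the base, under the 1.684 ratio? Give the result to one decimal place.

103.0pt

Major second: 16.0 × 1.125⁴ = 25.629pt
At 1.684: 16.0 × 1.684⁴ = 128.673pt
Difference: 128.673 − 25.629 = 103.044pt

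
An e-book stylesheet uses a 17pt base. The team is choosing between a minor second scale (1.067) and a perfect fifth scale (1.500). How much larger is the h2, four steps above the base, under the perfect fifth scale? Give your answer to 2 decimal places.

64.03pt

Minor second: 17.0 × 1.067⁴ = 22.0347pt
Perfect fifth: 17.0 × 1.500⁴ = 86.0625pt
Difference: 86.0625 − 22.0347 = 64.0278pt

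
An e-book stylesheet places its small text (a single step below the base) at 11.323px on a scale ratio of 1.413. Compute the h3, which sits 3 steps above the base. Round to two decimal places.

11.323 × 1.413⁴ = 11.323 × 3.98629 ≈ 45.137

45.14px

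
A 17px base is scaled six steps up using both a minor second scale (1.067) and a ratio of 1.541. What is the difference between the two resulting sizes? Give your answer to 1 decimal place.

202.6px

Minor second: 17.0 × 1.067⁶ = 25.086px
At 1.541: 17.0 × 1.541⁶ = 227.648px
Difference: 227.648 − 25.086 = 202.562px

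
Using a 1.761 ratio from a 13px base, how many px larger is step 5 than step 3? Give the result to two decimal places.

149.17px

Step 3: 13.0 × 1.761³ = 70.9940px
Step 5: 13.0 × 1.761⁵ = 220.1609px
Difference: 220.1609 − 70.9940 = 149.1669px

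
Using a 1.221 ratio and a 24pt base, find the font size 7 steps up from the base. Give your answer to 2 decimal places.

Every step multiplies by the scale ratio.
24.0 × 1.221⁷ = 24.0 × 4.04585 ≈ 97.10

97.10pt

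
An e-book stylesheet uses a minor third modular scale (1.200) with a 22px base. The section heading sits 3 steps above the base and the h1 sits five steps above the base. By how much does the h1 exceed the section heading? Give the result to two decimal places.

Step 3: 22.0 × 1.200³ = 38.0160px
Step 5: 22.0 × 1.200⁵ = 54.7430px
Difference: 54.7430 − 38.0160 = 16.7270px

16.73px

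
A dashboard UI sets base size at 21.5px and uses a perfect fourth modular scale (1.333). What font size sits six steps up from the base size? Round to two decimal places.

21.5 × 1.333⁶ = 21.5 × 5.61023 ≈ 120.62

120.62px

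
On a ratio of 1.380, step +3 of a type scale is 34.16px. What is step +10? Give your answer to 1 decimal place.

34.16 × 1.380⁷ = 34.16 × 9.53133 ≈ 325.590

325.6px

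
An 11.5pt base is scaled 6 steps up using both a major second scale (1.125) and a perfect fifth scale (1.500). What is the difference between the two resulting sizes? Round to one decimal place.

Major second: 11.5 × 1.125⁶ = 23.314pt
Perfect fifth: 11.5 × 1.500⁶ = 130.992pt
Difference: 130.992 − 23.314 = 107.678pt

107.7pt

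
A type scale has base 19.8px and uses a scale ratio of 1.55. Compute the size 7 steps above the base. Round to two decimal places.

19.8 × 1.55⁷ = 19.8 × 21.49423 ≈ 425.59

425.59px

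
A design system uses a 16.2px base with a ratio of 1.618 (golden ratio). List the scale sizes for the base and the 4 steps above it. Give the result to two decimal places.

16.20px, 26.21px, 42.41px, 68.62px, 111.03px

Step 0: 16.2px
Step 1: 16.2 × 1.618 = 26.21
Step 2: 16.2 × 1.618² = 42.41
Step 3: 16.2 × 1.618³ = 68.62
Step 4: 16.2 × 1.618⁴ = 111.03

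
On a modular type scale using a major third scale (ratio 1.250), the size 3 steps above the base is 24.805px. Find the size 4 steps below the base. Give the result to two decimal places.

24.805 ÷ 1.250⁷ = 24.805 ÷ 4.76837 ≈ 5.202

5.20px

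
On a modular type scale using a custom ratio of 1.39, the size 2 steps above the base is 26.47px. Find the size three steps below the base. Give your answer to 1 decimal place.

5.1px

Moving from step +2 to step -3 is 5 steps down, so divide by r⁵.
26.47 ÷ 1.39⁵ = 26.47 ÷ 5.18888 ≈ 5.101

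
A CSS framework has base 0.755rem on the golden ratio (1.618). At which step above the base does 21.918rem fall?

1.618ⁿ = 21.918 / 0.755 = 29.0305
n = ln(29.0305) / ln(1.618) = 3.3683 / 0.4812 ≈ 7.00

7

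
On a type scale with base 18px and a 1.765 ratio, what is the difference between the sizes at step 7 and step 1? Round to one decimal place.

Step 1: 18.0 × 1.765 = 31.770px
Step 7: 18.0 × 1.765⁷ = 960.474px
Difference: 960.474 − 31.770 = 928.704px

928.7px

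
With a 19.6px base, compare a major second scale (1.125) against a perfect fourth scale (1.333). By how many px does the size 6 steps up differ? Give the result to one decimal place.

70.2px

Major second: 19.6 × 1.125⁶ = 39.735px
Perfect fourth: 19.6 × 1.333⁶ = 109.961px
Difference: 109.961 − 39.735 = 70.226px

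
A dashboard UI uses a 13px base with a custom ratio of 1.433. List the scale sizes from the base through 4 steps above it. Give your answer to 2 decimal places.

Step 0: 13px
Step 1: 13.0 × 1.433 = 18.63
Step 2: 13.0 × 1.433² = 26.70
Step 3: 13.0 × 1.433³ = 38.25
Step 4: 13.0 × 1.433⁴ = 54.82

13.00px, 18.63px, 26.70px, 38.25px, 54.82px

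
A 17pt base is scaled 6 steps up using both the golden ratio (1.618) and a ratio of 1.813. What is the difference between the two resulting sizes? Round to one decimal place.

Golden ratio: 17.0 × 1.618⁶ = 305.014pt
At 1.813: 17.0 × 1.813⁶ = 603.720pt
Difference: 603.720 − 305.014 = 298.706pt

298.7pt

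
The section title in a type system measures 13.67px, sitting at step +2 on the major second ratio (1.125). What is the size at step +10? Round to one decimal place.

The gap is 10 − (2) = 8 steps, so the factor is 1.125^8.
13.67 × 1.125⁸ = 13.67 × 2.56578 ≈ 35.074

35.1px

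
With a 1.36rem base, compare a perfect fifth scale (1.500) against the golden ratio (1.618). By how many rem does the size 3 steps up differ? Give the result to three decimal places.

1.171rem

Perfect fifth: 1.36 × 1.500³ = 4.59000rem
Golden ratio: 1.36 × 1.618³ = 5.76069rem
Difference: 5.76069 − 4.59000 = 1.17069rem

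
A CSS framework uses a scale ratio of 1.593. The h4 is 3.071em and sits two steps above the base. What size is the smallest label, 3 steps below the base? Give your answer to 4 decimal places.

0.2994em

3.071 ÷ 1.593⁵ = 3.071 ÷ 10.25838 ≈ 0.2994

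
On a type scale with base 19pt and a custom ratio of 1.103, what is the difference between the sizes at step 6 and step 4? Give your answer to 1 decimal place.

6.1pt

Step 4: 19.0 × 1.103⁴ = 28.123pt
Step 6: 19.0 × 1.103⁶ = 34.214pt
Difference: 34.214 − 28.123 = 6.091pt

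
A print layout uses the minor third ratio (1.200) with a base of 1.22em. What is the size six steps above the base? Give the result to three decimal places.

3.643em

1.22 × 1.200⁶ = 1.22 × 2.98598 ≈ 3.643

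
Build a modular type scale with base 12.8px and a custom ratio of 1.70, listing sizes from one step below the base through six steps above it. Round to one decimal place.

Step -1: 12.8 ÷ 1.70 = 7.5
Step 0: 12.8px
Step 1: 12.8 × 1.70 = 21.8
Step 2: 12.8 × 1.70² = 37.0
Step 3: 12.8 × 1.70³ = 62.9
Step 4: 12.8 × 1.70⁴ = 106.9
Step 5: 12.8 × 1.70⁵ = 181.7
Step 6: 12.8 × 1.70⁶ = 309.0

7.5px, 12.8px, 21.8px, 37.0px, 62.9px, 106.9px, 181.7px, 309.0px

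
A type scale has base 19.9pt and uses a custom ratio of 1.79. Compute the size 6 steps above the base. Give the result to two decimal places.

654.59pt

19.9 × 1.79⁶ = 19.9 × 32.89411 ≈ 654.59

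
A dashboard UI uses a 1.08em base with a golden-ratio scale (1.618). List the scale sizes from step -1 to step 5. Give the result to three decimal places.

Step -1: 1.08 ÷ 1.618 = 0.667
Step 0: 1.08em
Step 1: 1.08 × 1.618 = 1.747
Step 2: 1.08 × 1.618² = 2.827
Step 3: 1.08 × 1.618³ = 4.575
Step 4: 1.08 × 1.618⁴ = 7.402
Step 5: 1.08 × 1.618⁵ = 11.976

0.667em, 1.080em, 1.747em, 2.827em, 4.575em, 7.402em, 11.976em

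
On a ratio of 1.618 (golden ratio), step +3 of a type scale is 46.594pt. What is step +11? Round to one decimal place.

46.594 × 1.618⁸ = 46.594 × 46.97082 ≈ 2188.558

2188.6pt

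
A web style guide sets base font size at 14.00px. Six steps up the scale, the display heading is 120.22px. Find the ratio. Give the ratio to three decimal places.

1.431

r⁶ = 120.22 / 14.00, so r = (120.22/14.00)^(1/6).
r = 8.5871^(1/6) ≈ 1.4310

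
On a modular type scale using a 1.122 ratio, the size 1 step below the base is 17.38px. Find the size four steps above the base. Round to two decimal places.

30.90px

17.38 × 1.122⁵ = 17.38 × 1.77813 ≈ 30.904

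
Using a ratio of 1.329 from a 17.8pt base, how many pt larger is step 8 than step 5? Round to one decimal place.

99.4pt

Step 5: 17.8 × 1.329⁵ = 73.798pt
Step 8: 17.8 × 1.329⁸ = 173.229pt
Difference: 173.229 − 73.798 = 99.431pt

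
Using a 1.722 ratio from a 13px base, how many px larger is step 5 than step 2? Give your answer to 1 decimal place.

Step 2: 13.0 × 1.722² = 38.549px
Step 5: 13.0 × 1.722⁵ = 196.838px
Difference: 196.838 − 38.549 = 158.289px

158.3px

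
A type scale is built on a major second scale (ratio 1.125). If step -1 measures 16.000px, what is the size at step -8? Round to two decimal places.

7.02px

The gap is -8 − (-1) = -7 steps, so the factor is 1.125^-7.
16.000 ÷ 1.125⁷ = 16.000 ÷ 2.28070 ≈ 7.015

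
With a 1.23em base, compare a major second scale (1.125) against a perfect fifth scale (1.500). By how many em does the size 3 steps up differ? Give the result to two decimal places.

2.40em

Major second: 1.23 × 1.125³ = 1.7513em
Perfect fifth: 1.23 × 1.500³ = 4.1513em
Difference: 4.1513 − 1.7513 = 2.4000em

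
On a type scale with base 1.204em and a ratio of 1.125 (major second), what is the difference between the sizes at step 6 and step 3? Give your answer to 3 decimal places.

0.727em

Step 3: 1.204 × 1.125³ = 1.71429em
Step 6: 1.204 × 1.125⁶ = 2.44085em
Difference: 2.44085 − 1.71429 = 0.72656em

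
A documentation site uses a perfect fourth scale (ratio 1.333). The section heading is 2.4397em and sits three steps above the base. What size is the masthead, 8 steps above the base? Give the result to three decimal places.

Moving from step +3 to step +8 is 5 steps up, so multiply by r⁵.
2.4397 × 1.333⁵ = 2.4397 × 4.20873 ≈ 10.268

10.268em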